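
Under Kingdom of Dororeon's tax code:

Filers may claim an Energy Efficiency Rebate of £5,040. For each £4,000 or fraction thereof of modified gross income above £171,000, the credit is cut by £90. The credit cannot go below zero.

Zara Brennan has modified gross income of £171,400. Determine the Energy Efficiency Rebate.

Energy Efficiency Rebate: income exceeds £171,000 by £400, which is 1 full-or-partial £4,000 increment; reduction = 1 × £90 = £90, leaving £4,950.

£4,950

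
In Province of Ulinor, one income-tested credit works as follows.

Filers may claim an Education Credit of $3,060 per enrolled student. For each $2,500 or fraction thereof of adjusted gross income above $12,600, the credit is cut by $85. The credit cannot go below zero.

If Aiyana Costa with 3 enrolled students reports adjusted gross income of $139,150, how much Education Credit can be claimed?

$4,845

Education Credit: base = 3 × $3,060 = $9,180. income exceeds $12,600 by $126,550, which is 51 full-or-partial $2,500 increments; reduction = 51 × $85 = $4,335, leaving $4,845.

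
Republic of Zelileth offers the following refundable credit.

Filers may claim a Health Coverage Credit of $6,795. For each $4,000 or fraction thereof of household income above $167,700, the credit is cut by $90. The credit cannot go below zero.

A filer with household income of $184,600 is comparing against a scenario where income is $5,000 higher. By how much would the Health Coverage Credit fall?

$90

At $184,600 — income exceeds $167,700 by $16,900, which is 5 full-or-partial $4,000 increments; reduction = 5 × $90 = $450, leaving $6,345.
At $189,600 — income exceeds $167,700 by $21,900, which is 6 full-or-partial $4,000 increments; reduction = 6 × $90 = $540, leaving $6,255.
Lost: $6,345 − $6,255 = $90.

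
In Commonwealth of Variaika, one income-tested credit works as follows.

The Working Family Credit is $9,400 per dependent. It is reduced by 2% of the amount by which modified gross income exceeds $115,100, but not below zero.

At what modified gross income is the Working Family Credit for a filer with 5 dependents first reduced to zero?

Full credit = 5 × $9,400 = $47,000.
The credit falls by 2% of each dollar above $115,100, so it reaches zero when the excess is $47,000 / 2% = $2,350,000: income = $115,100 + $2,350,000 = $2,465,100.

$2,465,100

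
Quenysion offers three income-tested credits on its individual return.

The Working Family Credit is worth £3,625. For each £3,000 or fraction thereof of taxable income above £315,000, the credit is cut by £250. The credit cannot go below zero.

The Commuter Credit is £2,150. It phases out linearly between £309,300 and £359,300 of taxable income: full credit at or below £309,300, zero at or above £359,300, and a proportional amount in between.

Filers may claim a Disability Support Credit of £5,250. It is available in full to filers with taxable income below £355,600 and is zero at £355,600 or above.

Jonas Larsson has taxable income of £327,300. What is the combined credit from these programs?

Working Family Credit: income exceeds £315,000 by £12,300, which is 5 full-or-partial £3,000 increments; reduction = 5 × £250 = £1,250, leaving £2,375.
Commuter Credit: £327,300 is £18,000 into a £50,000 phase-out range, leaving 32,000/50,000 of the credit: £2,150 × 32,000/50,000 = £1,376.
Disability Support Credit: £327,300 is below the £355,600 cutoff, so the full £5,250 applies.
Total: £2,375 + £1,376 + £5,250 = £9,001.

£9,001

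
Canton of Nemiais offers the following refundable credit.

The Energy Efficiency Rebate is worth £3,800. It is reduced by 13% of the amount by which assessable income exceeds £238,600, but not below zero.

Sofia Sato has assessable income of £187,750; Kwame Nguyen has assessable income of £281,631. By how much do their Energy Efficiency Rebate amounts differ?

£3,800

Sofia (£187,750): Energy Efficiency Rebate: £187,750 is at or below the £238,600 threshold, so the full £3,800 applies.
Kwame (£281,631): Energy Efficiency Rebate: 13% of the £43,031 excess over £238,600 is £5,594.03 ≥ base, so the credit is £0.
Difference: |£3,800 − £0| = £3,800.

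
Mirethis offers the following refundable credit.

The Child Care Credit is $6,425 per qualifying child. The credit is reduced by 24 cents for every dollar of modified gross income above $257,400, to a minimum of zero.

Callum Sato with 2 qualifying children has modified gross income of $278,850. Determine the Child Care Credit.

Child Care Credit: base = 2 × $6,425 = $12,850. 24% of the $21,450 excess over $257,400 is $5,148; credit = $12,850 − $5,148 = $7,702.

$7,702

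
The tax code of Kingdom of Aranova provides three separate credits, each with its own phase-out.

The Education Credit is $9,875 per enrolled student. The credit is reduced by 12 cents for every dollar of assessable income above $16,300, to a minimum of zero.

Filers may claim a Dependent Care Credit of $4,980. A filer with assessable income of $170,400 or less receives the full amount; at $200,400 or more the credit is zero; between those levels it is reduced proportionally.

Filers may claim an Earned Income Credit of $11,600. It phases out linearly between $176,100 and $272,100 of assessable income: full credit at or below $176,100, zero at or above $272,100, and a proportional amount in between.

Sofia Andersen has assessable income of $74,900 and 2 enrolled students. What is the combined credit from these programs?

Education Credit: base = 2 × $9,875 = $19,750. 12% of the $58,600 excess over $16,300 is $7,032; credit = $19,750 − $7,032 = $12,718.
Dependent Care Credit: $74,900 is at or below the $170,400 threshold, so the full $4,980 applies.
Earned Income Credit: $74,900 is at or below the $176,100 threshold, so the full $11,600 applies.
Total: $12,718 + $4,980 + $11,600 = $29,298.

$29,298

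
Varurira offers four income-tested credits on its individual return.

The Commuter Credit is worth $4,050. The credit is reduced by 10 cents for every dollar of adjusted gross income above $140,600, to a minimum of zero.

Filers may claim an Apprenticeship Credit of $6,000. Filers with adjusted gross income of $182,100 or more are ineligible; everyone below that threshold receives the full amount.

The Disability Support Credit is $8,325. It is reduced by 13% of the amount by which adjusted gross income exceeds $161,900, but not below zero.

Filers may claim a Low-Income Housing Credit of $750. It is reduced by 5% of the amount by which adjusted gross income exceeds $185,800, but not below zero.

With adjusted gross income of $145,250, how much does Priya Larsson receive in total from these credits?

$18,660

Commuter Credit: 10% of the $4,650 excess over $140,600 is $465; credit = $4,050 − $465 = $3,585.
Apprenticeship Credit: $145,250 is below the $182,100 cutoff, so the full $6,000 applies.
Disability Support Credit: $145,250 is at or below the $161,900 threshold, so the full $8,325 applies.
Low-Income Housing Credit: $145,250 is at or below the $185,800 threshold, so the full $750 applies.
Total: $3,585 + $6,000 + $8,325 + $750 = $18,660.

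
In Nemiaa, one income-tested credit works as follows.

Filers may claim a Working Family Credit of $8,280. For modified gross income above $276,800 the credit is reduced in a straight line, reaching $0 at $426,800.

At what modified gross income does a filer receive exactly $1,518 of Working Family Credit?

$399,300

$1,518 is 1,518/8,280 of the full $8,280, so 6,762/8,280 of the $150,000 range has been used: income = $276,800 + $150,000 × 6,762/8,280 = $399,300.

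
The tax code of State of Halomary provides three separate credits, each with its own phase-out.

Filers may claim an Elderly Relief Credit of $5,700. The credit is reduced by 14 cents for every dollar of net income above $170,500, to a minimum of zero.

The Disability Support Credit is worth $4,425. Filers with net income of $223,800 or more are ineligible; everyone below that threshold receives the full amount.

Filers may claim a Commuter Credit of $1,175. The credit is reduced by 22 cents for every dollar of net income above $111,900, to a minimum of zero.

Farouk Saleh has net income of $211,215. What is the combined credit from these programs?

Elderly Relief Credit: 14% of the $40,715 excess over $170,500 is $5,700.10 ≥ base, so the credit is $0.
Disability Support Credit: $211,215 is below the $223,800 cutoff, so the full $4,425 applies.
Commuter Credit: 22% of the $99,315 excess over $111,900 is $21,849.30 ≥ base, so the credit is $0.
Total: $0 + $4,425 + $0 = $4,425.

$4,425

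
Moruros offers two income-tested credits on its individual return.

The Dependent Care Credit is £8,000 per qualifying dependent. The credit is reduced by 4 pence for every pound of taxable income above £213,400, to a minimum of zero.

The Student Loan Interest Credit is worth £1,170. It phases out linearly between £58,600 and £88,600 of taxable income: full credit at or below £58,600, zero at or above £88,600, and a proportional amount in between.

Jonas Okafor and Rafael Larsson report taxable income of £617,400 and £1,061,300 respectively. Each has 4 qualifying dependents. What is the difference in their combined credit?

Jonas (£617,400): Dependent Care Credit: base = 4 × £8,000 = £32,000. 4% of the £404,000 excess over £213,400 is £16,160; credit = £32,000 − £16,160 = £15,840. Student Loan Interest Credit: £617,400 is at or above £88,600, so the credit is £0. total £15,840 + £0 = £15,840
Rafael (£1,061,300): Dependent Care Credit: base = 4 × £8,000 = £32,000. 4% of the £847,900 excess over £213,400 is £33,916 ≥ base, so the credit is £0. Student Loan Interest Credit: £1,061,300 is at or above £88,600, so the credit is £0. total £0 + £0 = £0
Difference: |£15,840 − £0| = £15,840.

£15,840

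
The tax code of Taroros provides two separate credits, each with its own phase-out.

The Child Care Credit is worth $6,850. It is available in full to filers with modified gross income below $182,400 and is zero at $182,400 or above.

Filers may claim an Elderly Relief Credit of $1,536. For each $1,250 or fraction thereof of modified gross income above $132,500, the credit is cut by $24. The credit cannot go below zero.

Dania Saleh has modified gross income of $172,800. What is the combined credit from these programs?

$7,594

Child Care Credit: $172,800 is below the $182,400 cutoff, so the full $6,850 applies.
Elderly Relief Credit: income exceeds $132,500 by $40,300, which is 33 full-or-partial $1,250 increments; reduction = 33 × $24 = $792, leaving $744.
Total: $6,850 + $744 = $7,594.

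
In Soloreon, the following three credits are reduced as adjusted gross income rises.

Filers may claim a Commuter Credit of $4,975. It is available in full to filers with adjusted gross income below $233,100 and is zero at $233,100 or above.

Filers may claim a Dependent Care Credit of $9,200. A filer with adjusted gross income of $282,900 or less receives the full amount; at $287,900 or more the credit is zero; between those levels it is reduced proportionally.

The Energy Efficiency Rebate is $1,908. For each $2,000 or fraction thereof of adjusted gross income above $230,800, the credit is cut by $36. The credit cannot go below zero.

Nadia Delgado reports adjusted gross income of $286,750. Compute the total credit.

$3,016

Commuter Credit: $286,750 meets or exceeds the $233,100 cutoff, so the credit is $0.
Dependent Care Credit: $286,750 is $3,850 into a $5,000 phase-out range, leaving 1,150/5,000 of the credit: $9,200 × 1,150/5,000 = $2,116.
Energy Efficiency Rebate: income exceeds $230,800 by $55,950, which is 28 full-or-partial $2,000 increments; reduction = 28 × $36 = $1,008, leaving $900.
Total: $0 + $2,116 + $900 = $3,016.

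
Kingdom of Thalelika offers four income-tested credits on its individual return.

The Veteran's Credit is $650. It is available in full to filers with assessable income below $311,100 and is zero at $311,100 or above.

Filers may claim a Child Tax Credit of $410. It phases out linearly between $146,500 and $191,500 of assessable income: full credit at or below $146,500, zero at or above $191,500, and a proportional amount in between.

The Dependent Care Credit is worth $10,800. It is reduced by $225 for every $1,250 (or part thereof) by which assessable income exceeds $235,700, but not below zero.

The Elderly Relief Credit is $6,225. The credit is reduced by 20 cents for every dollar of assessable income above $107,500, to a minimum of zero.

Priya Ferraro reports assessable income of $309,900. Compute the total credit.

$650

Veteran's Credit: $309,900 is below the $311,100 cutoff, so the full $650 applies.
Child Tax Credit: $309,900 is at or above $191,500, so the credit is $0.
Dependent Care Credit: income exceeds $235,700 by $74,200 → 60 increments × $225 = $13,500 ≥ base, so the credit is $0.
Elderly Relief Credit: 20% of the $202,400 excess over $107,500 is $40,480 ≥ base, so the credit is $0.
Total: $650 + $0 + $0 + $0 = $650.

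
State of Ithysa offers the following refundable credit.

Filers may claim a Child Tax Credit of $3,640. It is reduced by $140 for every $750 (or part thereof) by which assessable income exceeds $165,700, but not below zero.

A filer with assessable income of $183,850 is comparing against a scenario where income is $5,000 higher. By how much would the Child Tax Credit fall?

At $183,850 — income exceeds $165,700 by $18,150, which is 25 full-or-partial $750 increments; reduction = 25 × $140 = $3,500, leaving $140.
At $188,850 — income exceeds $165,700 by $23,150 → 31 increments × $140 = $4,340 ≥ base, so the credit is $0.
Lost: $140 − $0 = $140.

$140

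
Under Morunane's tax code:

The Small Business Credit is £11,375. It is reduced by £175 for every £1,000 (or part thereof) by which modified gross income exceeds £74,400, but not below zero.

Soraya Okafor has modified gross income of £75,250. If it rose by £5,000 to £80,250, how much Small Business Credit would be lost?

At £75,250 — income exceeds £74,400 by £850, which is 1 full-or-partial £1,000 increment; reduction = 1 × £175 = £175, leaving £11,200.
At £80,250 — income exceeds £74,400 by £5,850, which is 6 full-or-partial £1,000 increments; reduction = 6 × £175 = £1,050, leaving £10,325.
Lost: £11,200 − £10,325 = £875.

£875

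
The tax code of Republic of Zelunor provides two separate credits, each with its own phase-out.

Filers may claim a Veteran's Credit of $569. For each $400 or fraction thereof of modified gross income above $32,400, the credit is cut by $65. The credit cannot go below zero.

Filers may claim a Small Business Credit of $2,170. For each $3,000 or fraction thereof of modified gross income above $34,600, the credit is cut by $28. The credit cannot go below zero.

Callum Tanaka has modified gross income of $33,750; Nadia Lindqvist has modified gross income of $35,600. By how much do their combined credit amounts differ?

$288

Callum ($33,750): Veteran's Credit: income exceeds $32,400 by $1,350, which is 4 full-or-partial $400 increments; reduction = 4 × $65 = $260, leaving $309. Small Business Credit: $33,750 is at or below the $34,600 threshold, so the full $2,170 applies. total $309 + $2,170 = $2,479
Nadia ($35,600): Veteran's Credit: income exceeds $32,400 by $3,200, which is 8 full-or-partial $400 increments; reduction = 8 × $65 = $520, leaving $49. Small Business Credit: income exceeds $34,600 by $1,000, which is 1 full-or-partial $3,000 increment; reduction = 1 × $28 = $28, leaving $2,142. total $49 + $2,142 = $2,191
Difference: |$2,479 − $2,191| = $288.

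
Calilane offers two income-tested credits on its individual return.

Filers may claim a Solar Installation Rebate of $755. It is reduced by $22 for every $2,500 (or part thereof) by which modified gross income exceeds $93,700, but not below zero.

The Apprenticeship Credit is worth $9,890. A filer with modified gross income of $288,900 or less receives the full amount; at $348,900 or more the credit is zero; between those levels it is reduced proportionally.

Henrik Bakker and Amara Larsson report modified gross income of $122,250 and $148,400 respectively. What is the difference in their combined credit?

Henrik ($122,250): Solar Installation Rebate: income exceeds $93,700 by $28,550, which is 12 full-or-partial $2,500 increments; reduction = 12 × $22 = $264, leaving $491. Apprenticeship Credit: $122,250 is at or below the $288,900 threshold, so the full $9,890 applies. total $491 + $9,890 = $10,381
Amara ($148,400): Solar Installation Rebate: income exceeds $93,700 by $54,700, which is 22 full-or-partial $2,500 increments; reduction = 22 × $22 = $484, leaving $271. Apprenticeship Credit: $148,400 is at or below the $288,900 threshold, so the full $9,890 applies. total $271 + $9,890 = $10,161
Difference: |$10,381 − $10,161| = $220.

$220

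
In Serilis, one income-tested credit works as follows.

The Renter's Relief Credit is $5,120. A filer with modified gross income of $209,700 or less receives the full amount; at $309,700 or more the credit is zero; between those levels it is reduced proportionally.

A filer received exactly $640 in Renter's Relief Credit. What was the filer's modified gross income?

$640 is 640/5,120 of the full $5,120, so 4,480/5,120 of the $100,000 range has been used: income = $209,700 + $100,000 × 4,480/5,120 = $297,200.

$297,200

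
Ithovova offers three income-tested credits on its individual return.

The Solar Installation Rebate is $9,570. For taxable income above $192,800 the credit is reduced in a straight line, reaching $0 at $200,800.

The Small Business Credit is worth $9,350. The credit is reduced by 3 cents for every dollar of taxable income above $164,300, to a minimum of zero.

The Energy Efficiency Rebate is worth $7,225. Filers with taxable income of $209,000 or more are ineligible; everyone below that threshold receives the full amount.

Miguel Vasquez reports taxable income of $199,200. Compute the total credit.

Solar Installation Rebate: $199,200 is $6,400 into a $8,000 phase-out range, leaving 1,600/8,000 of the credit: $9,570 × 1,600/8,000 = $1,914.
Small Business Credit: 3% of the $34,900 excess over $164,300 is $1,047; credit = $9,350 − $1,047 = $8,303.
Energy Efficiency Rebate: $199,200 is below the $209,000 cutoff, so the full $7,225 applies.
Total: $1,914 + $8,303 + $7,225 = $17,442.

$17,442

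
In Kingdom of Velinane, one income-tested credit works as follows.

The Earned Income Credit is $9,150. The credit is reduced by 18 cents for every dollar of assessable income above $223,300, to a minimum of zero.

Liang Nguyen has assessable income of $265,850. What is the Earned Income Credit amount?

$1,491

Earned Income Credit: 18% of the $42,550 excess over $223,300 is $7,659; credit = $9,150 − $7,659 = $1,491.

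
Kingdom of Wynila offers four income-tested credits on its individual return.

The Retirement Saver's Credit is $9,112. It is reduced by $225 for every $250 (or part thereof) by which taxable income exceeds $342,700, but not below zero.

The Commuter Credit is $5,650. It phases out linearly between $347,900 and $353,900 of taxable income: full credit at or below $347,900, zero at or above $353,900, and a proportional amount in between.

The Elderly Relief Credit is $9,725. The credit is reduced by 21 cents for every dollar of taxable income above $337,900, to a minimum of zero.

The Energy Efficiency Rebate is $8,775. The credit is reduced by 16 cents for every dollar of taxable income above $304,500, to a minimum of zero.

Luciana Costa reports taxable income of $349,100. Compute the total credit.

Retirement Saver's Credit: income exceeds $342,700 by $6,400, which is 26 full-or-partial $250 increments; reduction = 26 × $225 = $5,850, leaving $3,262.
Commuter Credit: $349,100 is $1,200 into a $6,000 phase-out range, leaving 4,800/6,000 of the credit: $5,650 × 4,800/6,000 = $4,520.
Elderly Relief Credit: 21% of the $11,200 excess over $337,900 is $2,352; credit = $9,725 − $2,352 = $7,373.
Energy Efficiency Rebate: 16% of the $44,600 excess over $304,500 is $7,136; credit = $8,775 − $7,136 = $1,639.
Total: $3,262 + $4,520 + $7,373 + $1,639 = $16,794.

$16,794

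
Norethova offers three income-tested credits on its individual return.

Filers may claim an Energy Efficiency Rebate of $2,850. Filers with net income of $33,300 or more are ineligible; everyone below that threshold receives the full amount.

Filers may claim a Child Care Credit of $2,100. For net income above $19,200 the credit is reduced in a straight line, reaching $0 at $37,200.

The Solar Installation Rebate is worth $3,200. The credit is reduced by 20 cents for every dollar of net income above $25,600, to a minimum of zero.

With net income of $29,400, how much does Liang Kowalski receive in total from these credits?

$6,200

Energy Efficiency Rebate: $29,400 is below the $33,300 cutoff, so the full $2,850 applies.
Child Care Credit: $29,400 is $10,200 into a $18,000 phase-out range, leaving 7,800/18,000 of the credit: $2,100 × 7,800/18,000 = $910.
Solar Installation Rebate: 20% of the $3,800 excess over $25,600 is $760; credit = $3,200 − $760 = $2,440.
Total: $2,850 + $910 + $2,440 = $6,200.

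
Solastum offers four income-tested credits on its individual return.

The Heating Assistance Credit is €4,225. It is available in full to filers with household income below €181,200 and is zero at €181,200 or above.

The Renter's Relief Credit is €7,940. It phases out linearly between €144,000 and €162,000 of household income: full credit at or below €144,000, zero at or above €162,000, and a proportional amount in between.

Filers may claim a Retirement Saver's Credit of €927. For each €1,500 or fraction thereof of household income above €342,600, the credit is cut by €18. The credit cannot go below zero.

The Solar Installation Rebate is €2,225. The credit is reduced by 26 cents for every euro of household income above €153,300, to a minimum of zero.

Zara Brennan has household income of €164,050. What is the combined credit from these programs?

Heating Assistance Credit: €164,050 is below the €181,200 cutoff, so the full €4,225 applies.
Renter's Relief Credit: €164,050 is at or above €162,000, so the credit is €0.
Retirement Saver's Credit: €164,050 is at or below the €342,600 threshold, so the full €927 applies.
Solar Installation Rebate: 26% of the €10,750 excess over €153,300 is €2,795 ≥ base, so the credit is €0.
Total: €4,225 + €0 + €927 + €0 = €5,152.

€5,152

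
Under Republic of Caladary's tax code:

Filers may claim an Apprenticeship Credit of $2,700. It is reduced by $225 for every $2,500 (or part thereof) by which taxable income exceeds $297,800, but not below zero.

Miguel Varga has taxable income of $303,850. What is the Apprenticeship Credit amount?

Apprenticeship Credit: income exceeds $297,800 by $6,050, which is 3 full-or-partial $2,500 increments; reduction = 3 × $225 = $675, leaving $2,025.

$2,025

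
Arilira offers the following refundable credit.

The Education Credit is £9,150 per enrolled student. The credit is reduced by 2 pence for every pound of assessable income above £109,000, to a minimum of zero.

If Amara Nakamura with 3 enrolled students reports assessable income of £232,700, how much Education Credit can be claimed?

£24,976

Education Credit: base = 3 × £9,150 = £27,450. 2% of the £123,700 excess over £109,000 is £2,474; credit = £27,450 − £2,474 = £24,976.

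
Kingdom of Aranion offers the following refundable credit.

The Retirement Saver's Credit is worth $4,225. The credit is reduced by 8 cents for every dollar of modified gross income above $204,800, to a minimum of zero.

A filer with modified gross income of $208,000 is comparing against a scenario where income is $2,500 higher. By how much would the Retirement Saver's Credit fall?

$200

At $208,000 — 8% of the $3,200 excess over $204,800 is $256; credit = $4,225 − $256 = $3,969.
At $210,500 — 8% of the $5,700 excess over $204,800 is $456; credit = $4,225 − $456 = $3,769.
Lost: $3,969 − $3,769 = $200.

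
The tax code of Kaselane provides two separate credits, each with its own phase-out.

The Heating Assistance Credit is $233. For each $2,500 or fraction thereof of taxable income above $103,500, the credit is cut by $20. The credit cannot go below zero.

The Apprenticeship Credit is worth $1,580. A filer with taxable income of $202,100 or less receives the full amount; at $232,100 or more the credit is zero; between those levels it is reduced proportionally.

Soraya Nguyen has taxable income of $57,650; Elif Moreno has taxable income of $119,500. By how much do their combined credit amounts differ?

$140

Soraya ($57,650): Heating Assistance Credit: $57,650 is at or below the $103,500 threshold, so the full $233 applies. Apprenticeship Credit: $57,650 is at or below the $202,100 threshold, so the full $1,580 applies. total $233 + $1,580 = $1,813
Elif ($119,500): Heating Assistance Credit: income exceeds $103,500 by $16,000, which is 7 full-or-partial $2,500 increments; reduction = 7 × $20 = $140, leaving $93. Apprenticeship Credit: $119,500 is at or below the $202,100 threshold, so the full $1,580 applies. total $93 + $1,580 = $1,673
Difference: |$1,813 − $1,673| = $140.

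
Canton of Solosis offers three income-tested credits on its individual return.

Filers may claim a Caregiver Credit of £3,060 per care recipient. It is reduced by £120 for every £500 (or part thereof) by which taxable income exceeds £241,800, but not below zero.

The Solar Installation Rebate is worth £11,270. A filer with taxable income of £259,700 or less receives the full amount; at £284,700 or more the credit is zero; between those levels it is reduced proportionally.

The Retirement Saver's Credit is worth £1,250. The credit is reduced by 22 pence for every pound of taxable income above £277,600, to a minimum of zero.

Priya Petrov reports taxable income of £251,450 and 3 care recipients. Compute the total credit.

Caregiver Credit: base = 3 × £3,060 = £9,180. income exceeds £241,800 by £9,650, which is 20 full-or-partial £500 increments; reduction = 20 × £120 = £2,400, leaving £6,780.
Solar Installation Rebate: £251,450 is at or below the £259,700 threshold, so the full £11,270 applies.
Retirement Saver's Credit: £251,450 is at or below the £277,600 threshold, so the full £1,250 applies.
Total: £6,780 + £11,270 + £1,250 = £19,300.

£19,300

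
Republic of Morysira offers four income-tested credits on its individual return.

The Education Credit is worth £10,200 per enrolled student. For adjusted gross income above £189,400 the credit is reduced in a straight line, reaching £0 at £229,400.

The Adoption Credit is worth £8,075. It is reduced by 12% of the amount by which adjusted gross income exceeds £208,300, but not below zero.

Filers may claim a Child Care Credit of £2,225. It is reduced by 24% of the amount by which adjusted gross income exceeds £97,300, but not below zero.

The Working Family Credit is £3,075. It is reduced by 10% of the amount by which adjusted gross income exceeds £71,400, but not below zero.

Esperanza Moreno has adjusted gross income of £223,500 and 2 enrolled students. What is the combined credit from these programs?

£9,260

Education Credit: base = 2 × £10,200 = £20,400. £223,500 is £34,100 into a £40,000 phase-out range, leaving 5,900/40,000 of the credit: £20,400 × 5,900/40,000 = £3,009.
Adoption Credit: 12% of the £15,200 excess over £208,300 is £1,824; credit = £8,075 − £1,824 = £6,251.
Child Care Credit: 24% of the £126,200 excess over £97,300 is £30,288 ≥ base, so the credit is £0.
Working Family Credit: 10% of the £152,100 excess over £71,400 is £15,210 ≥ base, so the credit is £0.
Total: £3,009 + £6,251 + £0 + £0 = £9,260.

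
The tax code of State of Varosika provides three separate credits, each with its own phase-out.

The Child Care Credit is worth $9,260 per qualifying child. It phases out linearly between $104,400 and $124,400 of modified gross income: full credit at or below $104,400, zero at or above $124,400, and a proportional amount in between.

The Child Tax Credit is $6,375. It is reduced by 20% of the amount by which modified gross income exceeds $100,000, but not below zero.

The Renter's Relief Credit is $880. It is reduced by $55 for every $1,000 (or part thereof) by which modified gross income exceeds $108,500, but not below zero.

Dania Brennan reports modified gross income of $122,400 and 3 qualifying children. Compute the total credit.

Child Care Credit: base = 3 × $9,260 = $27,780. $122,400 is $18,000 into a $20,000 phase-out range, leaving 2,000/20,000 of the credit: $27,780 × 2,000/20,000 = $2,778.
Child Tax Credit: 20% of the $22,400 excess over $100,000 is $4,480; credit = $6,375 − $4,480 = $1,895.
Renter's Relief Credit: income exceeds $108,500 by $13,900, which is 14 full-or-partial $1,000 increments; reduction = 14 × $55 = $770, leaving $110.
Total: $2,778 + $1,895 + $110 = $4,783.

$4,783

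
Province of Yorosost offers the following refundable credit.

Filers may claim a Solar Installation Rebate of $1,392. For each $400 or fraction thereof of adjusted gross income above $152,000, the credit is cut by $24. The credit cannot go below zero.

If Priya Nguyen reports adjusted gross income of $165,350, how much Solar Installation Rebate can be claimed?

$576

Solar Installation Rebate: income exceeds $152,000 by $13,350, which is 34 full-or-partial $400 increments; reduction = 34 × $24 = $816, leaving $576.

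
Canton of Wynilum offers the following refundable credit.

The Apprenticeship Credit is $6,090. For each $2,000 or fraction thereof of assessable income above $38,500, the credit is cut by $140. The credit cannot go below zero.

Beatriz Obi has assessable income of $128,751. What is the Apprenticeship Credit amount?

$0

Apprenticeship Credit: income exceeds $38,500 by $90,251 → 46 increments × $140 = $6,440 ≥ base, so the credit is $0.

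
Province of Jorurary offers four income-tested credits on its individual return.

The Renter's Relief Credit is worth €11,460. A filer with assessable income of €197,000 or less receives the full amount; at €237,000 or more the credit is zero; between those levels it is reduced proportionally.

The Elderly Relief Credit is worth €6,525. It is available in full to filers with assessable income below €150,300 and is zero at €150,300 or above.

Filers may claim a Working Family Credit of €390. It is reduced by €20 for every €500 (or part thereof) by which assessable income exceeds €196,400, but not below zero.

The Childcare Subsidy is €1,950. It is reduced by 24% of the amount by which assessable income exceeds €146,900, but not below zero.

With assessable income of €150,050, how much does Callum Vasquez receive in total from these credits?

€19,569

Renter's Relief Credit: €150,050 is at or below the €197,000 threshold, so the full €11,460 applies.
Elderly Relief Credit: €150,050 is below the €150,300 cutoff, so the full €6,525 applies.
Working Family Credit: €150,050 is at or below the €196,400 threshold, so the full €390 applies.
Childcare Subsidy: 24% of the €3,150 excess over €146,900 is €756; credit = €1,950 − €756 = €1,194.
Total: €11,460 + €6,525 + €390 + €1,194 = €19,569.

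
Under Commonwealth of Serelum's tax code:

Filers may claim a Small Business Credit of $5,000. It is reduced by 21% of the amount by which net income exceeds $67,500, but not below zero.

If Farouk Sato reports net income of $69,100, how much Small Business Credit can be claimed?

$4,664

Small Business Credit: 21% of the $1,600 excess over $67,500 is $336; credit = $5,000 − $336 = $4,664.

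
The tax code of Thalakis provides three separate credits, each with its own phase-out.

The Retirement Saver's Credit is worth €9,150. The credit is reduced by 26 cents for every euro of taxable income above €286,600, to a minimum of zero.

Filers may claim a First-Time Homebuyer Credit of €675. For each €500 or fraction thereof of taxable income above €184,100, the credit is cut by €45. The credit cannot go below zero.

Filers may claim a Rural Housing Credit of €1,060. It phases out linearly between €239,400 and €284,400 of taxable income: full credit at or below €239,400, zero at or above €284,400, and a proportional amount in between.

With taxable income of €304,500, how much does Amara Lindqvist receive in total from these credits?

€4,496

Retirement Saver's Credit: 26% of the €17,900 excess over €286,600 is €4,654; credit = €9,150 − €4,654 = €4,496.
First-Time Homebuyer Credit: income exceeds €184,100 by €120,400 → 241 increments × €45 = €10,845 ≥ base, so the credit is €0.
Rural Housing Credit: €304,500 is at or above €284,400, so the credit is €0.
Total: €4,496 + €0 + €0 = €4,496.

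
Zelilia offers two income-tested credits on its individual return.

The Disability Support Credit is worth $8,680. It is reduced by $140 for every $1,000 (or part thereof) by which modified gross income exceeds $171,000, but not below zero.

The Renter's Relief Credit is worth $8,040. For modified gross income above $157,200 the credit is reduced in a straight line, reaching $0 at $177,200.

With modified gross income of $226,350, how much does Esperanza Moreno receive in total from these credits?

$840

Disability Support Credit: income exceeds $171,000 by $55,350, which is 56 full-or-partial $1,000 increments; reduction = 56 × $140 = $7,840, leaving $840.
Renter's Relief Credit: $226,350 is at or above $177,200, so the credit is $0.
Total: $840 + $0 = $840.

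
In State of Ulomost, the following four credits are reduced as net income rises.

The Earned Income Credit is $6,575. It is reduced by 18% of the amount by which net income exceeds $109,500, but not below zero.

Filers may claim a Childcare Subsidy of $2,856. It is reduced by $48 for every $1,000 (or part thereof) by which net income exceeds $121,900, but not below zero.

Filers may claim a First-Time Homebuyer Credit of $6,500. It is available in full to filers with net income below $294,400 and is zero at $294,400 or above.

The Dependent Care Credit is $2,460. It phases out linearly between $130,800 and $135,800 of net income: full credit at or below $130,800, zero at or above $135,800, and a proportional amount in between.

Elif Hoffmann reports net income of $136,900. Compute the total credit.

Earned Income Credit: 18% of the $27,400 excess over $109,500 is $4,932; credit = $6,575 − $4,932 = $1,643.
Childcare Subsidy: income exceeds $121,900 by $15,000, which is 15 full-or-partial $1,000 increments; reduction = 15 × $48 = $720, leaving $2,136.
First-Time Homebuyer Credit: $136,900 is below the $294,400 cutoff, so the full $6,500 applies.
Dependent Care Credit: $136,900 is at or above $135,800, so the credit is $0.
Total: $1,643 + $2,136 + $6,500 + $0 = $10,279.

$10,279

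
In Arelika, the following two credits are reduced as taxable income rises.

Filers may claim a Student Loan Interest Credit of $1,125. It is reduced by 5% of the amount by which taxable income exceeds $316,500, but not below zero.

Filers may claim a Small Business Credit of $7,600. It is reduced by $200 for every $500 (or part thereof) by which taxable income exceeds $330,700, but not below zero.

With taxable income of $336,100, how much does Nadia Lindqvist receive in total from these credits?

$5,545

Student Loan Interest Credit: 5% of the $19,600 excess over $316,500 is $980; credit = $1,125 − $980 = $145.
Small Business Credit: income exceeds $330,700 by $5,400, which is 11 full-or-partial $500 increments; reduction = 11 × $200 = $2,200, leaving $5,400.
Total: $145 + $5,400 = $5,545.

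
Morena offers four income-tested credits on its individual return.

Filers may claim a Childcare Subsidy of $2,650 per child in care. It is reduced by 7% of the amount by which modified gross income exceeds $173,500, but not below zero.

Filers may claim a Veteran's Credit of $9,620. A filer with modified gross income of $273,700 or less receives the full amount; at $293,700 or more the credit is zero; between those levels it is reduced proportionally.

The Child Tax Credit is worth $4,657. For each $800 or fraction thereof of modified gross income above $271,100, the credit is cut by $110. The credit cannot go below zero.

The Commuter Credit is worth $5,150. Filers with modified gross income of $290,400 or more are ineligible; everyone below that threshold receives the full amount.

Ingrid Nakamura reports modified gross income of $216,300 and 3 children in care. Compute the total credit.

$24,381

Childcare Subsidy: base = 3 × $2,650 = $7,950. 7% of the $42,800 excess over $173,500 is $2,996; credit = $7,950 − $2,996 = $4,954.
Veteran's Credit: $216,300 is at or below the $273,700 threshold, so the full $9,620 applies.
Child Tax Credit: $216,300 is at or below the $271,100 threshold, so the full $4,657 applies.
Commuter Credit: $216,300 is below the $290,400 cutoff, so the full $5,150 applies.
Total: $4,954 + $9,620 + $4,657 + $5,150 = $24,381.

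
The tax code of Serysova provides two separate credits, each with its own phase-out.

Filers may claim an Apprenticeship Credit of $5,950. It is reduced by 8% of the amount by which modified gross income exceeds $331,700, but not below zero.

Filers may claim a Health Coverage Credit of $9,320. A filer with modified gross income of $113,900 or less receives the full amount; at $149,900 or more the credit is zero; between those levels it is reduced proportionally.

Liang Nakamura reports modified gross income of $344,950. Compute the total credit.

$4,890

Apprenticeship Credit: 8% of the $13,250 excess over $331,700 is $1,060; credit = $5,950 − $1,060 = $4,890.
Health Coverage Credit: $344,950 is at or above $149,900, so the credit is $0.
Total: $4,890 + $0 = $4,890.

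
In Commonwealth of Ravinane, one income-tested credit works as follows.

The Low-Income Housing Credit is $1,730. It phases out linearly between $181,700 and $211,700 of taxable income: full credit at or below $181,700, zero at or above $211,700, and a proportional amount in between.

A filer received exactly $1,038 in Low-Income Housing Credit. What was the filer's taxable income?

$1,038 is 1,038/1,730 of the full $1,730, so 692/1,730 of the $30,000 range has been used: income = $181,700 + $30,000 × 692/1,730 = $193,700.

$193,700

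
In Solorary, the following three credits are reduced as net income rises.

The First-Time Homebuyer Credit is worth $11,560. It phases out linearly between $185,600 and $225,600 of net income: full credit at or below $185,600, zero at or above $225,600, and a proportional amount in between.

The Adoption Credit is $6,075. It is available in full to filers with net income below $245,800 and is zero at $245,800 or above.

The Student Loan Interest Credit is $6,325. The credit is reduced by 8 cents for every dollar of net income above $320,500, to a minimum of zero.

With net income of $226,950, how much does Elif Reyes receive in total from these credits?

First-Time Homebuyer Credit: $226,950 is at or above $225,600, so the credit is $0.
Adoption Credit: $226,950 is below the $245,800 cutoff, so the full $6,075 applies.
Student Loan Interest Credit: $226,950 is at or below the $320,500 threshold, so the full $6,325 applies.
Total: $0 + $6,075 + $6,325 = $12,400.

$12,400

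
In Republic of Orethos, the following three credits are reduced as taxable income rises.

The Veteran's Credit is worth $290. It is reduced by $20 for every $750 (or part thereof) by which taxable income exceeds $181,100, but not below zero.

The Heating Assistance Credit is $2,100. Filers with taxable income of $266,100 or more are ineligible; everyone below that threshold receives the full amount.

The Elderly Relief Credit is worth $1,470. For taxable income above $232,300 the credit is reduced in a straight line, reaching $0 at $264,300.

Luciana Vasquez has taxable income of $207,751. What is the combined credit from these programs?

$3,570

Veteran's Credit: income exceeds $181,100 by $26,651 → 36 increments × $20 = $720 ≥ base, so the credit is $0.
Heating Assistance Credit: $207,751 is below the $266,100 cutoff, so the full $2,100 applies.
Elderly Relief Credit: $207,751 is at or below the $232,300 threshold, so the full $1,470 applies.
Total: $0 + $2,100 + $1,470 = $3,570.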